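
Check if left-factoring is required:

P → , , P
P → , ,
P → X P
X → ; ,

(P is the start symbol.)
Left-factoring is needed when two productions for the same non-terminal
share a common prefix on the right-hand side.

Productions for P:
  P → , , P
  P → , ,
  P → X P

Found common prefix ', ,' in productions for P

Answer: Yes, P has productions with common prefix ', ,'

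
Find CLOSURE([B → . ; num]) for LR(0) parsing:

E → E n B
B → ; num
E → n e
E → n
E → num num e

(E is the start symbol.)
Start with: [B → . ; num]
The dot precedes the terminal ';', so nothing is added.

CLOSURE = { [B → . ; num] }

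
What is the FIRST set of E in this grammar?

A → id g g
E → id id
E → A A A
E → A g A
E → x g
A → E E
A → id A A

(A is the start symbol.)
{ 'id', 'x' }

To compute FIRST(E), examine every production with E on the left-hand side, reading each right-hand side left to right until a non-nullable symbol is reached.

FIRST sets of the other non-terminals involved (by the same procedure, iterated to a fixed point):
  FIRST(A) = { 'id', 'x' }

From E → id id:
  - id is a terminal: add 'id' and stop
From E → A A A:
  - A is a non-terminal: add FIRST(A) \ {ε} = { 'id', 'x' }
    A is not nullable, so stop
From E → A g A:
  - A is a non-terminal: add FIRST(A) \ {ε} = { 'id', 'x' }
    A is not nullable, so stop
From E → x g:
  - x is a terminal: add 'x' and stop

Collecting: FIRST(E) = { 'id', 'x' }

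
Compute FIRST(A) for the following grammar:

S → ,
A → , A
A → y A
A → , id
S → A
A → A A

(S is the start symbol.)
To compute FIRST(A), examine every production with A on the left-hand side, reading each right-hand side left to right until a non-nullable symbol is reached.

From A → , A:
  - ',' is a terminal: add ',' and stop
From A → y A:
  - y is a terminal: add 'y' and stop
From A → , id:
  - ',' is a terminal: add ',' and stop
From A → A A:
  - A is the symbol being defined: contributes nothing new
    A is not nullable, so stop

Collecting: FIRST(A) = { ',', 'y' }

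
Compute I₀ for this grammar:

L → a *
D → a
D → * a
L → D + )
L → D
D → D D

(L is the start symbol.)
{ [D → . * a], [D → . D D], [D → . a], [L → . D + )], [L → . D], [L → . a *], [L' → . L] }

First, augment the grammar with L' → L
I₀ = CLOSURE({ [L' → . L] }):
  [L' → . L] has the dot before L: add [L → . a *], [L → . D + )], [L → . D]
  [L → . D + )] has the dot before D: add [D → . a], [D → . * a], [D → . D D]
No further items can be added.

I₀ = { [D → . * a], [D → . D D], [D → . a], [L → . D + )], [L → . D], [L → . a *], [L' → . L] }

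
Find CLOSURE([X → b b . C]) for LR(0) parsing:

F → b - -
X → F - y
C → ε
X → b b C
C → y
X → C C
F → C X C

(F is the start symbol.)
{ [C → . y], [C → .], [X → b b . C] }

To compute CLOSURE, for each item [A → α.Bβ] where B is a non-terminal, add [B → .γ] for all productions B → γ; repeat for the newly added items until nothing changes.

Start with: [X → b b . C]
  [X → b b . C] has the dot before C: add [C → .], [C → . y]
No further items can be added.

CLOSURE = { [C → . y], [C → .], [X → b b . C] }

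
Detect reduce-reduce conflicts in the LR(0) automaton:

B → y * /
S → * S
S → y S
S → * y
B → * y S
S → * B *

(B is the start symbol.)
Yes — I18: [B → * y S .] vs [S → y S .]

Augment with B' → B and build the canonical LR(0) collection (I0 = CLOSURE({[B' → . B]}), then GOTO on every symbol after a dot until no new states appear). It has 19 states:
  I0: { [B → . * y S], [B → . y * /], [B' → . B] }  — shift
  I1: { [B → * . y S] }  — shift
  I2: { [B' → B .] }  — accept
  I3: { [B → y . * /] }  — shift
  I4: { [B → y * . /] }  — shift
  I5: { [B → y * / .] }  — reduce
  I6: { [B → * y . S], [S → . * B *], [S → . * S], [S → . * y], [S → . y S] }  — shift
  I7: { [B → . * y S], [B → . y * /], [S → * . B *], [S → * . S], [S → * . y], [S → . * B *], [S → . * S], [S → . * y], [S → . y S] }  — shift
  I8: { [B → * y S .] }  — reduce
  I9: { [S → . * B *], [S → . * S], [S → . * y], [S → . y S], [S → y . S] }  — shift
  I10: { [S → y S .] }  — reduce
  I11: { [B → * . y S], [B → . * y S], [B → . y * /], [S → * . B *], [S → * . S], [S → * . y], [S → . * B *], [S → . * S], [S → . * y], [S → . y S] }  — shift
  I12: { [S → * B . *] }  — shift
  I13: { [S → * S .] }  — reduce
  I14: { [B → y . * /], [S → * y .], [S → . * B *], [S → . * S], [S → . * y], [S → . y S], [S → y . S] }  — shift, reduce
  I15: { [B → . * y S], [B → . y * /], [B → y * . /], [S → * . B *], [S → * . S], [S → * . y], [S → . * B *], [S → . * S], [S → . * y], [S → . y S] }  — shift
  I16: { [S → * B * .] }  — reduce
  I17: { [B → * y . S], [B → y . * /], [S → * y .], [S → . * B *], [S → . * S], [S → . * y], [S → . y S], [S → y . S] }  — shift, reduce
  I18: { [B → * y S .], [S → y S .] }  — 2 reduces

I18 contains complete items [B → * y S .], [S → y S .] — reduce-reduce conflict.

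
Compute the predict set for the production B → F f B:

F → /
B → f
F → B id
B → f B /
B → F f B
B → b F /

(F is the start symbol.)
{ '/', 'b', 'f' }

PREDICT(B → F f B) = (FIRST(RHS) \ {ε}) ∪ (FOLLOW(B) if ε ∈ FIRST(RHS), i.e. RHS ⇒* ε)
FIRST(F) = { '/', 'b', 'f' }
FIRST(F f B) = { '/', 'b', 'f' }
ε ∉ FIRST(F f B), so FOLLOW(B) is not added.
PREDICT(B → F f B) = { '/', 'b', 'f' }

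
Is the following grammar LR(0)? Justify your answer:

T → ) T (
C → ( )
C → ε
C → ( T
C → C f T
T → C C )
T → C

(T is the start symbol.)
No. Shift-reduce conflict between [C → .] and [C → . ( )]

Augment with T' → T and build the canonical LR(0) collection (I0 = CLOSURE({[T' → . T]}), then GOTO on every symbol after a dot until no new states appear). It has 13 states:
  I0: { [C → . ( )], [C → . ( T], [C → . C f T], [C → .], [T → . ) T (], [T → . C C )], [T → . C], [T' → . T] }  — shift, reduce
  I1: { [C → ( . )], [C → ( . T], [C → . ( )], [C → . ( T], [C → . C f T], [C → .], [T → . ) T (], [T → . C C )], [T → . C] }  — shift, reduce
  I2: { [C → . ( )], [C → . ( T], [C → . C f T], [C → .], [T → ) . T (], [T → . ) T (], [T → . C C )], [T → . C] }  — shift, reduce
  I3: { [C → . ( )], [C → . ( T], [C → . C f T], [C → .], [C → C . f T], [T → C . C )], [T → C .] }  — shift, 2 reduces
  I4: { [T' → T .] }  — accept
  I5: { [C → C . f T], [T → C C . )] }  — shift
  I6: { [C → . ( )], [C → . ( T], [C → . C f T], [C → .], [C → C f . T], [T → . ) T (], [T → . C C )], [T → . C] }  — shift, reduce
  I7: { [C → C f T .] }  — reduce
  I8: { [T → C C ) .] }  — reduce
  I9: { [T → ) T . (] }  — shift
  I10: { [T → ) T ( .] }  — reduce
  I11: { [C → ( ) .], [C → . ( )], [C → . ( T], [C → . C f T], [C → .], [T → ) . T (], [T → . ) T (], [T → . C C )], [T → . C] }  — shift, 2 reduces
  I12: { [C → ( T .] }  — reduce

Conflict in state I0:
  Shift-reduce conflict between [C → .] and [C → . ( )]
So the grammar is NOT LR(0).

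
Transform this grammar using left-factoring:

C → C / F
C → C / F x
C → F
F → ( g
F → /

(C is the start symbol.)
Left-factoring transforms A → αβ₁ | αβ₂ into A → αA' and A' → β₁ | β₂
(α is the longest common prefix among the alternatives). Repeat until
no nonterminal has two alternatives with a common prefix.

Round 1: C has alternatives sharing prefix 'C / F'. Introduce C': C → C / F C'
  Add: C' → ε
  Add: C' → x

No remaining common prefixes — done.

Resulting grammar:
C → C / F C'
C' → ε
C' → x
C → F
F → ( g
F → /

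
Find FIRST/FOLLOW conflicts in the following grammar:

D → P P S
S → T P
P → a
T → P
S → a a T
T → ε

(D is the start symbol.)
A FIRST/FOLLOW conflict occurs when a non-terminal N has a nullable alternative N → β (β ⇒* ε) and another alternative N → α with FIRST(α) ∩ FOLLOW(N) ≠ ∅: on such a lookahead the parser cannot decide between expanding α and letting N vanish via β.

Nullable non-terminals: T.
FIRST sets used below: FIRST(P) = { 'a' }

T: nullable alternative(s) T → ε; FOLLOW(T) = { $, 'a' }
  T → P: FIRST \ {ε} = { 'a' } — overlaps FOLLOW(T) on { 'a' }: CONFLICT
  T → ε: FIRST \ {ε} = { } — this is the only nullable alternative, skip

D, P, S have no nullable alternative, so no FIRST/FOLLOW check is needed there.

So the grammar has 1 FIRST/FOLLOW conflict (marked CONFLICT above).

Answer: Yes. T → P with FOLLOW(T) on { 'a' }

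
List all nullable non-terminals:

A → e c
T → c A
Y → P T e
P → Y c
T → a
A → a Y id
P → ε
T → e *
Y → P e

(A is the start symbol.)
A non-terminal is nullable if it can derive ε (the empty string): either it has an ε-production, or it has a production whose right-hand side consists entirely of nullable non-terminals.

ε-productions: P → ε
So P is immediately nullable.
No further non-terminal can be added: every production for the remaining non-terminals contains a terminal or a non-nullable non-terminal.
Nullable = { 'P' }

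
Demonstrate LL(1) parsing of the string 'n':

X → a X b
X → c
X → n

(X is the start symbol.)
LL(1) parsing maintains a stack (initially the start symbol over $) and the input. At each step: if the stack top is a terminal, match it against the current input token; if it is a non-terminal N, replace it with the RHS of M[N, lookahead] (the unique production whose predict set contains the lookahead).

Stack is shown with the top on the left.

Stack  Input  Action
--------------------
X $    n $    output X → n
n $    n $    match 'n'
$      $      accept

The string is accepted.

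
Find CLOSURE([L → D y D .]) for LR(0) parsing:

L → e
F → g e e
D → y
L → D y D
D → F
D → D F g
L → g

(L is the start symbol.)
Start with: [L → D y D .]
The dot is at the end, so nothing is added.

CLOSURE = { [L → D y D .] }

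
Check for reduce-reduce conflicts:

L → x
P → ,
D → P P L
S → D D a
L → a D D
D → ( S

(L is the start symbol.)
No reduce-reduce conflicts

A reduce-reduce conflict occurs when an LR(0) state has two complete items [A → α .] and [B → β .] — both call for a reduction, and with no lookahead the parser cannot choose between them.

Augment with L' → L and build the canonical LR(0) collection (I0 = CLOSURE({[L' → . L]}), then GOTO on every symbol after a dot until no new states appear). It has 15 states:
  I0: { [L → . a D D], [L → . x], [L' → . L] }  — shift
  I1: { [L' → L .] }  — accept
  I2: { [D → . ( S], [D → . P P L], [L → a . D D], [P → . ,] }  — shift
  I3: { [L → x .] }  — reduce
  I4: { [D → ( . S], [D → . ( S], [D → . P P L], [P → . ,], [S → . D D a] }  — shift
  I5: { [P → , .] }  — reduce
  I6: { [D → . ( S], [D → . P P L], [L → a D . D], [P → . ,] }  — shift
  I7: { [D → P . P L], [P → . ,] }  — shift
  I8: { [D → P P . L], [L → . a D D], [L → . x] }  — shift
  I9: { [D → P P L .] }  — reduce
  I10: { [L → a D D .] }  — reduce
  I11: { [D → . ( S], [D → . P P L], [P → . ,], [S → D . D a] }  — shift
  I12: { [D → ( S .] }  — reduce
  I13: { [S → D D . a] }  — shift
  I14: { [S → D D a .] }  — reduce

No state contains more than one complete item.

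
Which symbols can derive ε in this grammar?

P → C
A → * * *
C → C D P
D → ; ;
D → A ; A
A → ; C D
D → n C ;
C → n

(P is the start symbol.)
A non-terminal is nullable if it can derive ε (the empty string): either it has an ε-production, or it has a production whose right-hand side consists entirely of nullable non-terminals.

There are no ε-productions, so no non-terminal can derive ε.
No non-terminals are nullable.

Answer: None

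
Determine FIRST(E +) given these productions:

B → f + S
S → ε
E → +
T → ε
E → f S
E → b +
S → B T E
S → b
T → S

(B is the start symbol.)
{ '+', 'b', 'f' }

FIRST sets of the non-terminals involved (from the grammar, by fixed-point iteration):
  FIRST(E) = { '+', 'b', 'f' }

To compute FIRST(E +), process the symbols left to right:
Symbol E is a non-terminal. Add FIRST(E) \ {ε} = { '+', 'b', 'f' }
E is not nullable (ε ∉ FIRST(E)), so stop here.
FIRST(E +) = { '+', 'b', 'f' }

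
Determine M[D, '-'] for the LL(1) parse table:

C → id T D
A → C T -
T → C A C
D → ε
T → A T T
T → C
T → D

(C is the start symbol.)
D → ε

To find M[D, '-'], we find productions for D where '-' is in the predict set (PREDICT(N → α) = (FIRST(α) \ {ε}) ∪ (FOLLOW(N) if α ⇒* ε)).

Relevant sets:
  FOLLOW(D) = { $, '-', 'id' }

D → ε: PREDICT = { $, '-', 'id' }
  '-' is in predict set, so this production goes in M[D, '-']

M[D, '-'] = D → ε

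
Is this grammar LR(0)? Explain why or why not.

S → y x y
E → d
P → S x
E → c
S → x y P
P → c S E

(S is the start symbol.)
Augment with S' → S and build the canonical LR(0) collection (I0 = CLOSURE({[S' → . S]}), then GOTO on every symbol after a dot until no new states appear). It has 15 states:
  I0: { [S → . x y P], [S → . y x y], [S' → . S] }  — shift
  I1: { [S' → S .] }  — accept
  I2: { [S → x . y P] }  — shift
  I3: { [S → y . x y] }  — shift
  I4: { [S → y x . y] }  — shift
  I5: { [S → y x y .] }  — reduce
  I6: { [P → . S x], [P → . c S E], [S → . x y P], [S → . y x y], [S → x y . P] }  — shift
  I7: { [S → x y P .] }  — reduce
  I8: { [P → S . x] }  — shift
  I9: { [P → c . S E], [S → . x y P], [S → . y x y] }  — shift
  I10: { [E → . c], [E → . d], [P → c S . E] }  — shift
  I11: { [P → c S E .] }  — reduce
  I12: { [E → c .] }  — reduce
  I13: { [E → d .] }  — reduce
  I14: { [P → S x .] }  — reduce

Every state is either a pure shift/goto state or contains exactly one complete item and nothing to shift — no conflicts. The grammar is LR(0).

Answer: Yes, the grammar is LR(0)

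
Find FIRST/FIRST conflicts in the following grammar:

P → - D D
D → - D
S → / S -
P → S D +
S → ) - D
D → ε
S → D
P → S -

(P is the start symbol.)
A FIRST/FIRST conflict occurs when two productions N → α and N → β for the same non-terminal have FIRST(α) ∩ FIRST(β) ≠ ∅ (with ε ∈ FIRST of a nullable right-hand side, so two nullable alternatives also conflict).

FIRST sets of the non-terminals at (or reachable through a nullable prefix from) the front of some alternative:
  FIRST(S) = { ')', '-', '/', ε }
  FIRST(D) = { '-', ε }

Productions for P:
  P → - D D: FIRST = { '-' }
  P → S D +: FIRST = { ')', '+', '-', '/' }
  P → S -: FIRST = { ')', '-', '/' }
Productions for D:
  D → - D: FIRST = { '-' }
  D → ε: FIRST = { ε }
Productions for S:
  S → / S -: FIRST = { '/' }
  S → ) - D: FIRST = { ')' }
  S → D: FIRST = { '-', ε }

Conflict for P: P → - D D and P → S D +
  Overlap: { '-' }
Conflict for P: P → - D D and P → S -
  Overlap: { '-' }
Conflict for P: P → S D + and P → S -
  Overlap: { ')', '-', '/' }

Answer: Yes. P → '-' D D / P → S D '+' on { '-' }; P → '-' D D / P → S '-' on { '-' }; P → S D '+' / P → S '-' on { ')', '-', '/' }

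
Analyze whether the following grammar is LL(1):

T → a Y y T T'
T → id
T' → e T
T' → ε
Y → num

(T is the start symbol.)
No. Predict set conflict for T': { 'e' }

A grammar is LL(1) if for each non-terminal N with multiple productions, the predict sets of those productions are pairwise disjoint, where PREDICT(N → α) = (FIRST(α) \ {ε}) ∪ (FOLLOW(N) if α ⇒* ε).

Relevant sets:
  FOLLOW(T') = { $, 'e' }

For T:
  PREDICT(T → a Y y T T') = { 'a' }
  PREDICT(T → id) = { 'id' }
For T':
  PREDICT(T' → e T) = { 'e' }
  PREDICT(T' → ε) = { $, 'e' }
Y has a single production, so nothing to check there.

Conflict found: Predict set conflict for T': { 'e' }
The grammar is NOT LL(1).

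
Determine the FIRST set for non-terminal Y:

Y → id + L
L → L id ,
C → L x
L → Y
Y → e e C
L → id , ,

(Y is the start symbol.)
From Y → id + L:
  - id is a terminal: add 'id' and stop
From Y → e e C:
  - e is a terminal: add 'e' and stop

Collecting: FIRST(Y) = { 'e', 'id' }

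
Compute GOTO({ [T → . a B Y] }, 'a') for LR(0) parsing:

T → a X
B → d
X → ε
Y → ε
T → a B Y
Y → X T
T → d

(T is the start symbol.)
{ [B → . d], [T → a . B Y] }

GOTO(I, 'a') = CLOSURE({ [A → αX.β] : [A → α.Xβ] ∈ I, X = 'a' })

Items with dot before 'a', with the dot advanced:
  [T → . a B Y] → [T → a . B Y]
Closure of the advanced items:
  [T → a . B Y] has the dot before B: add [B → . d]

GOTO = { [B → . d], [T → a . B Y] }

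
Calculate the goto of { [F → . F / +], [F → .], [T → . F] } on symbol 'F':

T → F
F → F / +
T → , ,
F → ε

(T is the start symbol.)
{ [F → F . / +], [T → F .] }

GOTO(I, 'F') = CLOSURE({ [A → αX.β] : [A → α.Xβ] ∈ I, X = 'F' })

Items with dot before 'F', with the dot advanced:
  [F → . F / +] → [F → F . / +]
  [T → . F] → [T → F .]
Closure adds nothing (no advanced item has the dot before a non-terminal).

GOTO = { [F → F . / +], [T → F .] }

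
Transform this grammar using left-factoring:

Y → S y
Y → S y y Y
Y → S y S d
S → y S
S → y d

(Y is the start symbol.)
Left-factoring transforms A → αβ₁ | αβ₂ into A → αA' and A' → β₁ | β₂
(α is the longest common prefix among the alternatives). Repeat until
no nonterminal has two alternatives with a common prefix.

Round 1: Y has alternatives sharing prefix 'S y'. Introduce Y': Y → S y Y'
  Add: Y' → ε
  Add: Y' → y Y
  Add: Y' → S d

Round 2: S has alternatives sharing prefix 'y'. Introduce S': S → y S'
  Add: S' → S
  Add: S' → d

No remaining common prefixes — done.

Resulting grammar:
Y → S y Y'
Y' → ε
Y' → y Y
Y' → S d
S → y S'
S' → S
S' → d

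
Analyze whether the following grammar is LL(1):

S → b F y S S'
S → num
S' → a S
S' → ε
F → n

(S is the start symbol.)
A grammar is LL(1) if for each non-terminal N with multiple productions, the predict sets of those productions are pairwise disjoint, where PREDICT(N → α) = (FIRST(α) \ {ε}) ∪ (FOLLOW(N) if α ⇒* ε).

Relevant sets:
  FOLLOW(S') = { $, 'a' }

For S:
  PREDICT(S → b F y S S') = { 'b' }
  PREDICT(S → num) = { 'num' }
For S':
  PREDICT(S' → a S) = { 'a' }
  PREDICT(S' → ε) = { $, 'a' }
F has a single production, so nothing to check there.

Conflict found: Predict set conflict for S': { 'a' }
The grammar is NOT LL(1).

Answer: No. Predict set conflict for S': { 'a' }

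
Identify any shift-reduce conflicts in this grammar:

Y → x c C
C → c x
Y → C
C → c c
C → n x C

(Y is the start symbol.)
No shift-reduce conflicts

Augment with Y' → Y and build the canonical LR(0) collection (I0 = CLOSURE({[Y' → . Y]}), then GOTO on every symbol after a dot until no new states appear). It has 12 states:
  I0: { [C → . c c], [C → . c x], [C → . n x C], [Y → . C], [Y → . x c C], [Y' → . Y] }  — shift
  I1: { [Y → C .] }  — reduce
  I2: { [Y' → Y .] }  — accept
  I3: { [C → c . c], [C → c . x] }  — shift
  I4: { [C → n . x C] }  — shift
  I5: { [Y → x . c C] }  — shift
  I6: { [C → . c c], [C → . c x], [C → . n x C], [Y → x c . C] }  — shift
  I7: { [Y → x c C .] }  — reduce
  I8: { [C → . c c], [C → . c x], [C → . n x C], [C → n x . C] }  — shift
  I9: { [C → n x C .] }  — reduce
  I10: { [C → c c .] }  — reduce
  I11: { [C → c x .] }  — reduce

No state contains both a complete item and a shift item.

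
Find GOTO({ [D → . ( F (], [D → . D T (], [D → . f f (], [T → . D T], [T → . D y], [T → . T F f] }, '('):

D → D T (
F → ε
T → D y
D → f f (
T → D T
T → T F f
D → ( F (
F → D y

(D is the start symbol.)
{ [D → ( . F (], [D → . ( F (], [D → . D T (], [D → . f f (], [F → . D y], [F → .] }

GOTO(I, '(') = CLOSURE({ [A → αX.β] : [A → α.Xβ] ∈ I, X = '(' })

Items with dot before '(', with the dot advanced:
  [D → . ( F (] → [D → ( . F (]
Closure of the advanced items:
  [D → ( . F (] has the dot before F: add [F → .], [F → . D y]
  [F → . D y] has the dot before D: add [D → . D T (], [D → . f f (], [D → . ( F (]

GOTO = { [D → ( . F (], [D → . ( F (], [D → . D T (], [D → . f f (], [F → . D y], [F → .] }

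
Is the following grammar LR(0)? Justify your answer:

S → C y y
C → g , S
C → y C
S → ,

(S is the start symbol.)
A grammar is LR(0) if no state in the canonical LR(0) collection has:
  - both a shift item (dot before a terminal) and a complete item (shift-reduce conflict), or
  - two or more complete items (reduce-reduce conflict; the accept item [S' → S .] counts as a complete item here).

Augment with S' → S and build the canonical LR(0) collection (I0 = CLOSURE({[S' → . S]}), then GOTO on every symbol after a dot until no new states appear). It has 11 states:
  I0: { [C → . g , S], [C → . y C], [S → . ,], [S → . C y y], [S' → . S] }  — shift
  I1: { [S → , .] }  — reduce
  I2: { [S → C . y y] }  — shift
  I3: { [S' → S .] }  — accept
  I4: { [C → g . , S] }  — shift
  I5: { [C → . g , S], [C → . y C], [C → y . C] }  — shift
  I6: { [C → y C .] }  — reduce
  I7: { [C → . g , S], [C → . y C], [C → g , . S], [S → . ,], [S → . C y y] }  — shift
  I8: { [C → g , S .] }  — reduce
  I9: { [S → C y . y] }  — shift
  I10: { [S → C y y .] }  — reduce

Every state is either a pure shift/goto state or contains exactly one complete item and nothing to shift — no conflicts. The grammar is LR(0).

Answer: Yes, the grammar is LR(0)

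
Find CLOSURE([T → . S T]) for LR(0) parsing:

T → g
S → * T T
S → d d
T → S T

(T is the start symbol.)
To compute CLOSURE, for each item [A → α.Bβ] where B is a non-terminal, add [B → .γ] for all productions B → γ; repeat for the newly added items until nothing changes.

Start with: [T → . S T]
  [T → . S T] has the dot before S: add [S → . * T T], [S → . d d]
No further items can be added.

CLOSURE = { [S → . * T T], [S → . d d], [T → . S T] }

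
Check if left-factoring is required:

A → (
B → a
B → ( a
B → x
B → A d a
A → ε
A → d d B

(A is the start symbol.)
No, left-factoring is not needed

Left-factoring is needed when two productions for the same non-terminal
share a common prefix on the right-hand side.

Productions for A:
  A → (
  A → ε
  A → d d B
Productions for B:
  B → a
  B → ( a
  B → x
  B → A d a

No common prefixes found.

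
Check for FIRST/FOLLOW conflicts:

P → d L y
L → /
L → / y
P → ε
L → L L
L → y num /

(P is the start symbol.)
No FIRST/FOLLOW conflicts.

Nullable non-terminals: P.

P: nullable alternative(s) P → ε; FOLLOW(P) = { $ }
  P → d L y: FIRST \ {ε} = { 'd' } — disjoint from FOLLOW(P)
  P → ε: FIRST \ {ε} = { } — this is the only nullable alternative, skip

L has no nullable alternative, so no FIRST/FOLLOW check is needed there.

No FIRST/FOLLOW conflicts found.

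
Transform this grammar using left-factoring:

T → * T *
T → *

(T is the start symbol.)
T → * T'
T' → T *
T' → ε

Left-factoring transforms A → αβ₁ | αβ₂ into A → αA' and A' → β₁ | β₂
(α is the longest common prefix among the alternatives). Repeat until
no nonterminal has two alternatives with a common prefix.

Round 1: T has alternatives sharing prefix '*'. Introduce T': T → * T'
  Add: T' → T *
  Add: T' → ε

No remaining common prefixes — done.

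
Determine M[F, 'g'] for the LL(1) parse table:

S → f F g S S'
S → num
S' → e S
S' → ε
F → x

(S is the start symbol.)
To find M[F, 'g'], we find productions for F where 'g' is in the predict set (PREDICT(N → α) = (FIRST(α) \ {ε}) ∪ (FOLLOW(N) if α ⇒* ε)).

F → x: PREDICT = { 'x' }

M[F, 'g'] is empty (no production applies)

Answer: Empty (error entry)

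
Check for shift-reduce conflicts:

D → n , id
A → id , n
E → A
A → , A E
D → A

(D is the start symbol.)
A shift-reduce conflict occurs when an LR(0) state has both:
  - a complete (reduce) item [A → α .] (dot at the end), and
  - a shift item [B → β . c γ] (dot before a terminal).

Augment with D' → D and build the canonical LR(0) collection (I0 = CLOSURE({[D' → . D]}), then GOTO on every symbol after a dot until no new states appear). It has 13 states:
  I0: { [A → . , A E], [A → . id , n], [D → . A], [D → . n , id], [D' → . D] }  — shift
  I1: { [A → , . A E], [A → . , A E], [A → . id , n] }  — shift
  I2: { [D → A .] }  — reduce
  I3: { [D' → D .] }  — accept
  I4: { [A → id . , n] }  — shift
  I5: { [D → n . , id] }  — shift
  I6: { [D → n , . id] }  — shift
  I7: { [D → n , id .] }  — reduce
  I8: { [A → id , . n] }  — shift
  I9: { [A → id , n .] }  — reduce
  I10: { [A → , A . E], [A → . , A E], [A → . id , n], [E → . A] }  — shift
  I11: { [E → A .] }  — reduce
  I12: { [A → , A E .] }  — reduce

No state contains both a complete item and a shift item.

Answer: No shift-reduce conflicts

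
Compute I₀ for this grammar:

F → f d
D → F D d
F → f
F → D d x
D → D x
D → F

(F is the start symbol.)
{ [D → . D x], [D → . F D d], [D → . F], [F → . D d x], [F → . f d], [F → . f], [F' → . F] }

First, augment the grammar with F' → F
I₀ = CLOSURE({ [F' → . F] }):
  [F' → . F] has the dot before F: add [F → . f d], [F → . f], [F → . D d x]
  [F → . D d x] has the dot before D: add [D → . F D d], [D → . D x], [D → . F]
No further items can be added.

I₀ = { [D → . D x], [D → . F D d], [D → . F], [F → . D d x], [F → . f d], [F → . f], [F' → . F] }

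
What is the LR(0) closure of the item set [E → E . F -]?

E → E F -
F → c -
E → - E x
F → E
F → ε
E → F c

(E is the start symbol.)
To compute CLOSURE, for each item [A → α.Bβ] where B is a non-terminal, add [B → .γ] for all productions B → γ; repeat for the newly added items until nothing changes.

Start with: [E → E . F -]
  [E → E . F -] has the dot before F: add [F → . c -], [F → . E], [F → .]
  [F → . E] has the dot before E: add [E → . E F -], [E → . - E x], [E → . F c]
No further items can be added.

CLOSURE = { [E → . - E x], [E → . E F -], [E → . F c], [E → E . F -], [F → . E], [F → . c -], [F → .] }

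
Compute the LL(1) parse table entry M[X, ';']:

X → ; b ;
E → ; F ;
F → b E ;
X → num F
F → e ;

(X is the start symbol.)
X → ; b ;

To find M[X, ';'], we find productions for X where ';' is in the predict set (PREDICT(N → α) = (FIRST(α) \ {ε}) ∪ (FOLLOW(N) if α ⇒* ε)).

X → ; b ;: PREDICT = { ';' }
  ';' is in predict set, so this production goes in M[X, ';']
X → num F: PREDICT = { 'num' }

M[X, ';'] = X → ; b ;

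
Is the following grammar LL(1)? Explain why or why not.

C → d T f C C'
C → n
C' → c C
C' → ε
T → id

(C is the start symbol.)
No. Predict set conflict for C': { 'c' }

Relevant sets:
  FOLLOW(C') = { $, 'c' }

For C:
  PREDICT(C → d T f C C') = { 'd' }
  PREDICT(C → n) = { 'n' }
For C':
  PREDICT(C' → c C) = { 'c' }
  PREDICT(C' → ε) = { $, 'c' }
T has a single production, so nothing to check there.

Conflict found: Predict set conflict for C': { 'c' }
The grammar is NOT LL(1).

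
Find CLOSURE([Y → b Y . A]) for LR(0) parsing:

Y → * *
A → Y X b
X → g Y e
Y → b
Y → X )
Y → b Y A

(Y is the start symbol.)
{ [A → . Y X b], [X → . g Y e], [Y → . * *], [Y → . X )], [Y → . b Y A], [Y → . b], [Y → b Y . A] }

To compute CLOSURE, for each item [A → α.Bβ] where B is a non-terminal, add [B → .γ] for all productions B → γ; repeat for the newly added items until nothing changes.

Start with: [Y → b Y . A]
  [Y → b Y . A] has the dot before A: add [A → . Y X b]
  [A → . Y X b] has the dot before Y: add [Y → . * *], [Y → . b], [Y → . X )], [Y → . b Y A]
  [Y → . X )] has the dot before X: add [X → . g Y e]
No further items can be added.

CLOSURE = { [A → . Y X b], [X → . g Y e], [Y → . * *], [Y → . X )], [Y → . b Y A], [Y → . b], [Y → b Y . A] }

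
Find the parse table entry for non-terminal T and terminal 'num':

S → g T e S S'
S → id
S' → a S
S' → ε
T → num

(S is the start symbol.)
T → num

To find M[T, 'num'], we find productions for T where 'num' is in the predict set (PREDICT(N → α) = (FIRST(α) \ {ε}) ∪ (FOLLOW(N) if α ⇒* ε)).

T → num: PREDICT = { 'num' }
  'num' is in predict set, so this production goes in M[T, 'num']

M[T, 'num'] = T → num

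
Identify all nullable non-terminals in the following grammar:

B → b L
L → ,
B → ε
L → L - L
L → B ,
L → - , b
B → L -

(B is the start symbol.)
A non-terminal is nullable if it can derive ε (the empty string): either it has an ε-production, or it has a production whose right-hand side consists entirely of nullable non-terminals.

ε-productions: B → ε
So B is immediately nullable.
No further non-terminal can be added: every production for the remaining non-terminals contains a terminal or a non-nullable non-terminal.
Nullable = { 'B' }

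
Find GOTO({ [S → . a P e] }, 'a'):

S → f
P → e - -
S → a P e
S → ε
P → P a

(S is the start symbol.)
{ [P → . P a], [P → . e - -], [S → a . P e] }

GOTO(I, 'a') = CLOSURE({ [A → αX.β] : [A → α.Xβ] ∈ I, X = 'a' })

Items with dot before 'a', with the dot advanced:
  [S → . a P e] → [S → a . P e]
Closure of the advanced items:
  [S → a . P e] has the dot before P: add [P → . e - -], [P → . P a]

GOTO = { [P → . P a], [P → . e - -], [S → a . P e] }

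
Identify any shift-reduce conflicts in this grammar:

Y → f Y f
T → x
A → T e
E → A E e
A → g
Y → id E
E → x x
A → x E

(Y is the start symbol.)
Augment with Y' → Y and build the canonical LR(0) collection (I0 = CLOSURE({[Y' → . Y]}), then GOTO on every symbol after a dot until no new states appear). It has 16 states:
  I0: { [Y → . f Y f], [Y → . id E], [Y' → . Y] }  — shift
  I1: { [Y' → Y .] }  — accept
  I2: { [Y → . f Y f], [Y → . id E], [Y → f . Y f] }  — shift
  I3: { [A → . T e], [A → . g], [A → . x E], [E → . A E e], [E → . x x], [T → . x], [Y → id . E] }  — shift
  I4: { [A → . T e], [A → . g], [A → . x E], [E → . A E e], [E → . x x], [E → A . E e], [T → . x] }  — shift
  I5: { [Y → id E .] }  — reduce
  I6: { [A → T . e] }  — shift
  I7: { [A → g .] }  — reduce
  I8: { [A → . T e], [A → . g], [A → . x E], [A → x . E], [E → . A E e], [E → . x x], [E → x . x], [T → . x], [T → x .] }  — shift, reduce
  I9: { [A → x E .] }  — reduce
  I10: { [A → . T e], [A → . g], [A → . x E], [A → x . E], [E → . A E e], [E → . x x], [E → x . x], [E → x x .], [T → . x], [T → x .] }  — shift, 2 reduces
  I11: { [A → T e .] }  — reduce
  I12: { [E → A E . e] }  — shift
  I13: { [E → A E e .] }  — reduce
  I14: { [Y → f Y . f] }  — shift
  I15: { [Y → f Y f .] }  — reduce

I8 contains reduce item [T → x .] and shift items [A → . g], [A → . x E], [E → . x x], [E → x . x], [T → . x] — shift-reduce conflict.
I10 contains reduce items [E → x x .], [T → x .] and shift items [A → . g], [A → . x E], [E → . x x], [E → x . x], [T → . x] — shift-reduce conflict.

Answer: Yes — I8: [T → x .] vs [A → . g]; I10: [E → x x .] vs [A → . g]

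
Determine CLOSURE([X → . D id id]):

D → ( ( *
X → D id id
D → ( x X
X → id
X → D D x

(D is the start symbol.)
To compute CLOSURE, for each item [A → α.Bβ] where B is a non-terminal, add [B → .γ] for all productions B → γ; repeat for the newly added items until nothing changes.

Start with: [X → . D id id]
  [X → . D id id] has the dot before D: add [D → . ( ( *], [D → . ( x X]
No further items can be added.

CLOSURE = { [D → . ( ( *], [D → . ( x X], [X → . D id id] }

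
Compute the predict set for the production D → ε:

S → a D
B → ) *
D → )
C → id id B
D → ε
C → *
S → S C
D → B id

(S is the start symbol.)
{ $, '*', 'id' }

PREDICT(D → ε) = (FIRST(RHS) \ {ε}) ∪ (FOLLOW(D) if ε ∈ FIRST(RHS), i.e. RHS ⇒* ε)
The right-hand side is ε (FIRST(ε) = { ε }), so the predict set is FOLLOW(D) = { $, '*', 'id' }
PREDICT(D → ε) = { $, '*', 'id' }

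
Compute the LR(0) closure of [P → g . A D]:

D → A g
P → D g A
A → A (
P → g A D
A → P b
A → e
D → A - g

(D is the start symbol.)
To compute CLOSURE, for each item [A → α.Bβ] where B is a non-terminal, add [B → .γ] for all productions B → γ; repeat for the newly added items until nothing changes.

Start with: [P → g . A D]
  [P → g . A D] has the dot before A: add [A → . A (], [A → . P b], [A → . e]
  [A → . P b] has the dot before P: add [P → . D g A], [P → . g A D]
  [P → . D g A] has the dot before D: add [D → . A g], [D → . A - g]
No further items can be added.

CLOSURE = { [A → . A (], [A → . P b], [A → . e], [D → . A - g], [D → . A g], [P → . D g A], [P → . g A D], [P → g . A D] }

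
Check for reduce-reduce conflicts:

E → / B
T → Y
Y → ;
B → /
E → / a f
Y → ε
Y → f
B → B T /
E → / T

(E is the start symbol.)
Augment with E' → E and build the canonical LR(0) collection (I0 = CLOSURE({[E' → . E]}), then GOTO on every symbol after a dot until no new states appear). It has 13 states:
  I0: { [E → . / B], [E → . / T], [E → . / a f], [E' → . E] }  — shift
  I1: { [B → . /], [B → . B T /], [E → / . B], [E → / . T], [E → / . a f], [T → . Y], [Y → . ;], [Y → . f], [Y → .] }  — shift, reduce
  I2: { [E' → E .] }  — accept
  I3: { [B → / .] }  — reduce
  I4: { [Y → ; .] }  — reduce
  I5: { [B → B . T /], [E → / B .], [T → . Y], [Y → . ;], [Y → . f], [Y → .] }  — shift, 2 reduces
  I6: { [E → / T .] }  — reduce
  I7: { [T → Y .] }  — reduce
  I8: { [E → / a . f] }  — shift
  I9: { [Y → f .] }  — reduce
  I10: { [E → / a f .] }  — reduce
  I11: { [B → B T . /] }  — shift
  I12: { [B → B T / .] }  — reduce

I5 contains complete items [E → / B .], [Y → .] — reduce-reduce conflict.

Answer: Yes — I5: [E → / B .] vs [Y → .]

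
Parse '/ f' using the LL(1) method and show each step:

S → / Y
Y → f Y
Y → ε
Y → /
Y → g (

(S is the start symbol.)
LL(1) parsing maintains a stack (initially the start symbol over $) and the input. At each step: if the stack top is a terminal, match it against the current input token; if it is a non-terminal N, replace it with the RHS of M[N, lookahead] (the unique production whose predict set contains the lookahead).

Stack is shown with the top on the left.

Stack  Input  Action
--------------------
S $    / f $  output S → / Y
/ Y $  / f $  match '/'
Y $    f $    output Y → f Y
f Y $  f $    match 'f'
Y $    $      output Y → ε
$      $      accept

The string is accepted.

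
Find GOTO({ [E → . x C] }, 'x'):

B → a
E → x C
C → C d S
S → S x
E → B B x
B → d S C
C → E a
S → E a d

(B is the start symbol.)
{ [B → . a], [B → . d S C], [C → . C d S], [C → . E a], [E → . B B x], [E → . x C], [E → x . C] }

GOTO(I, 'x') = CLOSURE({ [A → αX.β] : [A → α.Xβ] ∈ I, X = 'x' })

Items with dot before 'x', with the dot advanced:
  [E → . x C] → [E → x . C]
Closure of the advanced items:
  [E → x . C] has the dot before C: add [C → . C d S], [C → . E a]
  [C → . E a] has the dot before E: add [E → . x C], [E → . B B x]
  [E → . B B x] has the dot before B: add [B → . a], [B → . d S C]

GOTO = { [B → . a], [B → . d S C], [C → . C d S], [C → . E a], [E → . B B x], [E → . x C], [E → x . C] }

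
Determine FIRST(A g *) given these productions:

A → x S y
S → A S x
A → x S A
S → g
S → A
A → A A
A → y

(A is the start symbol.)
{ 'x', 'y' }

FIRST sets of the non-terminals involved (from the grammar, by fixed-point iteration):
  FIRST(A) = { 'x', 'y' }

To compute FIRST(A g *), process the symbols left to right:
Symbol A is a non-terminal. Add FIRST(A) \ {ε} = { 'x', 'y' }
A is not nullable (ε ∉ FIRST(A)), so stop here.
FIRST(A g *) = { 'x', 'y' }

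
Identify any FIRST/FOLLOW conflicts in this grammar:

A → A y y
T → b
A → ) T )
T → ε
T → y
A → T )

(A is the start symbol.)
No FIRST/FOLLOW conflicts.

A FIRST/FOLLOW conflict occurs when a non-terminal N has a nullable alternative N → β (β ⇒* ε) and another alternative N → α with FIRST(α) ∩ FOLLOW(N) ≠ ∅: on such a lookahead the parser cannot decide between expanding α and letting N vanish via β.

Nullable non-terminals: T.

T: nullable alternative(s) T → ε; FOLLOW(T) = { ')' }
  T → b: FIRST \ {ε} = { 'b' } — disjoint from FOLLOW(T)
  T → ε: FIRST \ {ε} = { } — this is the only nullable alternative, skip
  T → y: FIRST \ {ε} = { 'y' } — disjoint from FOLLOW(T)

A has no nullable alternative, so no FIRST/FOLLOW check is needed there.

No FIRST/FOLLOW conflicts found.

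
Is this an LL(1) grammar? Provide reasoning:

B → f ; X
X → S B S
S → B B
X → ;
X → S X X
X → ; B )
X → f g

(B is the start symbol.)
No. Predict set conflict for X: { 'f' }

A grammar is LL(1) if for each non-terminal N with multiple productions, the predict sets of those productions are pairwise disjoint, where PREDICT(N → α) = (FIRST(α) \ {ε}) ∪ (FOLLOW(N) if α ⇒* ε).

Relevant sets:
  FIRST(S) = { 'f' }

For X:
  PREDICT(X → S B S) = { 'f' }
  PREDICT(X → ';') = { ';' }
  PREDICT(X → S X X) = { 'f' }
  PREDICT(X → ';' B ')') = { ';' }
  PREDICT(X → f g) = { 'f' }
B, S have a single production, so nothing to check there.

Conflict found: Predict set conflict for X: { 'f' }
The grammar is NOT LL(1).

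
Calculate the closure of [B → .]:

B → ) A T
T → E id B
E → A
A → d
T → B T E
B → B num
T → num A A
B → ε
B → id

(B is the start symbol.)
{ [B → .] }

Start with: [B → .]
The dot is at the end, so nothing is added.

CLOSURE = { [B → .] }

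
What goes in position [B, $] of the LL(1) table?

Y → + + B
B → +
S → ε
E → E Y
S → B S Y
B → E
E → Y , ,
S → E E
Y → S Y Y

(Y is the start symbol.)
Empty (error entry)

To find M[B, $], we find productions for B where $ is in the predict set (PREDICT(N → α) = (FIRST(α) \ {ε}) ∪ (FOLLOW(N) if α ⇒* ε)).

Relevant sets:
  FIRST(E) = { '+' }

B → +: PREDICT = { '+' }
B → E: PREDICT = { '+' }

M[B, $] is empty (no production applies)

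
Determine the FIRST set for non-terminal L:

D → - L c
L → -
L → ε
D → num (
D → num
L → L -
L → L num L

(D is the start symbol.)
To compute FIRST(L), examine every production with L on the left-hand side, reading each right-hand side left to right until a non-nullable symbol is reached.

From L → -:
  - '-' is a terminal: add '-' and stop
From L → ε:
  - ε-production, so ε ∈ FIRST(L)
From L → L -:
  - L is the symbol being defined: contributes nothing new
    L is nullable, so continue to the next symbol
  - '-' is a terminal: add '-' and stop
From L → L num L:
  - L is the symbol being defined: contributes nothing new
    L is nullable, so continue to the next symbol
  - num is a terminal: add 'num' and stop

Collecting: FIRST(L) = { '-', 'num', ε }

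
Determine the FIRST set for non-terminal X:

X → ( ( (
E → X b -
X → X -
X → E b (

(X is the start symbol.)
To compute FIRST(X), examine every production with X on the left-hand side, reading each right-hand side left to right until a non-nullable symbol is reached.

FIRST sets of the other non-terminals involved (by the same procedure, iterated to a fixed point):
  FIRST(E) = { '(' }

From X → ( ( (:
  - '(' is a terminal: add '(' and stop
From X → X -:
  - X is the symbol being defined: contributes nothing new
    X is not nullable, so stop
From X → E b (:
  - E is a non-terminal: add FIRST(E) \ {ε} = { '(' }
    E is not nullable, so stop

Collecting: FIRST(X) = { '(' }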